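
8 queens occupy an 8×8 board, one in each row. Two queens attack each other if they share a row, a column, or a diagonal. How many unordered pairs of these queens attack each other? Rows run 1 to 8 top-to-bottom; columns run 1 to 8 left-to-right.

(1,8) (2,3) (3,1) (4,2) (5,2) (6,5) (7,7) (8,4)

Same column: (4,2)–(5,2) (column 2).
Same diagonal: (3,1)–(4,2) (|3−4| = |1−2| = 1).
Total attacking pairs: 2.

2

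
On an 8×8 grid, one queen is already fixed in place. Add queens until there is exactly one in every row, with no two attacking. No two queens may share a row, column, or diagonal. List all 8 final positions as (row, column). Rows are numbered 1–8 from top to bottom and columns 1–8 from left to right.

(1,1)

(1,1) (2,6) (3,8) (4,3) (5,7) (6,4) (7,2) (8,5)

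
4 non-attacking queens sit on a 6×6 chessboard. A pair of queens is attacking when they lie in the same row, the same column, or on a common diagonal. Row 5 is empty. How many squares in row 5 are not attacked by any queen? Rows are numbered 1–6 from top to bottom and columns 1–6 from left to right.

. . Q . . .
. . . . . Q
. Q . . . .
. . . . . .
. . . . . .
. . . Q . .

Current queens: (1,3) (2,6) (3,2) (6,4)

(1,3) attacks row 5 at column 3.
(2,6) attacks row 5 at column 6 and diagonals 3.
(3,2) attacks row 5 at column 2 and diagonals 4.
(6,4) attacks row 5 at column 4 and diagonals 3, 5.
Attacked columns: {2, 3, 4, 5, 6}. Safe: {1}.

1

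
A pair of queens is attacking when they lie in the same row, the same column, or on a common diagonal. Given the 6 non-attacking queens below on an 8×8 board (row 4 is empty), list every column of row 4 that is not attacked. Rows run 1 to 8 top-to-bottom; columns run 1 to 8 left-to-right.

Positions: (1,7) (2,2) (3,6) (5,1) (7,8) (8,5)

columns 3

(1,7) attacks row 4 at column 7 and diagonals 4.
(2,2) attacks row 4 at column 2 and diagonals 4.
(3,6) attacks row 4 at column 6 and diagonals 5, 7.
(5,1) attacks row 4 at column 1 and diagonals 2.
(7,8) attacks row 4 at column 8 and diagonals 5.
(8,5) attacks row 4 at column 5 and diagonals 1.
Attacked columns: {1, 2, 4, 5, 6, 7, 8}. Safe: {3}.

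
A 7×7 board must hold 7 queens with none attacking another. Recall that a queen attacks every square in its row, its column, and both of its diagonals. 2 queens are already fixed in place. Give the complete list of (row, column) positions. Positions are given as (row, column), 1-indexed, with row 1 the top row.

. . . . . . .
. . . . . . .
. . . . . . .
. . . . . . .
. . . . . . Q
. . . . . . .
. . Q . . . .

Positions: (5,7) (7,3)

(1,1) (2,6) (3,4) (4,2) (5,7) (6,5) (7,3)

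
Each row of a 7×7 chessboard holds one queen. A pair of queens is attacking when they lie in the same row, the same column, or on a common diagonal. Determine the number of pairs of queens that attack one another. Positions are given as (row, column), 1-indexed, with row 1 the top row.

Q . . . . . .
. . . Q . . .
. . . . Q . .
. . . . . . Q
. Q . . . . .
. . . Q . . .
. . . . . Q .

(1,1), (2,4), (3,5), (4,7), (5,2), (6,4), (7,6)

2

Same column: (2,4)–(6,4) (column 4).
Same diagonal: (2,4)–(3,5) (|2−3| = |4−5| = 1).
Total attacking pairs: 2.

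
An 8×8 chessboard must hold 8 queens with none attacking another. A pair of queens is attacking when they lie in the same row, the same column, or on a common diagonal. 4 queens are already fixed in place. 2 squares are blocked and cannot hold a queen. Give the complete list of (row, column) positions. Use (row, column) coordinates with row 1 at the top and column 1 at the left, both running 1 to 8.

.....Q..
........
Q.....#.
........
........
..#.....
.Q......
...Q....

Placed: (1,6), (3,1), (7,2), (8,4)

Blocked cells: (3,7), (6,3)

Row 2: attacked by (1,6)→{5,6,7}; (3,1)→{1,2}; (7,2)→{2,7}; (8,4)→{4}. Safe: 3, 8. Place at column 3.
Row 4: attacked by (1,6)→{3,6}; (2,3)→{1,3,5}; (3,1)→{1,2}; (7,2)→{2,5}; (8,4)→{4,8}. Safe: 7. Place at column 7.
Row 5: attacked by (1,6)→{2,6}; (2,3)→{3,6}; (3,1)→{1,3}; (4,7)→{6,7,8}; (7,2)→{2,4}; (8,4)→{1,4,7}. Safe: 5. Place at column 5.
Row 6: attacked by (1,6)→{1,6}; (2,3)→{3,7}; (3,1)→{1,4}; (4,7)→{5,7}; (5,5)→{4,5,6}; (7,2)→{1,2,3}; (8,4)→{2,4,6}. Blocked: 3. Safe: 8. Place at column 8.
Columns [6, 3, 1, 7, 5, 8, 2, 4], r−c [-5, -1, 2, -3, 0, -2, 5, 4], r+c [7, 5, 4, 11, 10, 14, 9, 12] are all distinct, so no two queens attack.

(1,6) (2,3) (3,1) (4,7) (5,5) (6,8) (7,2) (8,4)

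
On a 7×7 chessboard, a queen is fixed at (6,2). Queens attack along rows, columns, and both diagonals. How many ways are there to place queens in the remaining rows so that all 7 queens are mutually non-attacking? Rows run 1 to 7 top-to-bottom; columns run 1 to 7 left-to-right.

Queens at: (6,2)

4

Branch on row 1: col 1 → 1; col 3 → 1; col 4 → 0; col 5 → 1; col 6 → 1.
Sum: 1 + 1 + 0 + 1 + 1 = 4.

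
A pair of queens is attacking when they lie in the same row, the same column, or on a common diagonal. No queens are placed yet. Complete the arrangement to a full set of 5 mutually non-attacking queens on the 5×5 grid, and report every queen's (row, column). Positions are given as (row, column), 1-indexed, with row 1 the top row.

Row 1: Safe: 1, 2, 3, 4, 5. Place at column 5.
Row 2: attacked by (1,5)→{4,5}. Safe: 1, 2, 3. Place at column 2.
Row 3: attacked by (1,5)→{3,5}; (2,2)→{1,2,3}. Safe: 4. Place at column 4.
Row 4: attacked by (1,5)→{2,5}; (2,2)→{2,4}; (3,4)→{3,4,5}. Safe: 1. Place at column 1.
Row 5: attacked by (1,5)→{1,5}; (2,2)→{2,5}; (3,4)→{2,4}; (4,1)→{1,2}. Safe: 3. Place at column 3.
Columns [5, 2, 4, 1, 3], r−c [-4, 0, -1, 3, 2], r+c [6, 4, 7, 5, 8] are all distinct, so no two queens attack.

(1,5) (2,2) (3,4) (4,1) (5,3)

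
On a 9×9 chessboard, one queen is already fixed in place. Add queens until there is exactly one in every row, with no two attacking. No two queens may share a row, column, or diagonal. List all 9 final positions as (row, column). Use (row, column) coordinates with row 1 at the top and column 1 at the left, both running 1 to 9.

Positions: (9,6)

(1,7) (2,9) (3,1) (4,3) (5,5) (6,8) (7,2) (8,4) (9,6)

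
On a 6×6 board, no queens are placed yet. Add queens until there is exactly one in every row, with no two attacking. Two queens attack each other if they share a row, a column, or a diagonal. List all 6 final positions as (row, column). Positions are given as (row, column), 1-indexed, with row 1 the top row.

Row 1: Safe: 1, 2, 3, 4, 5, 6. Place at column 4.
Row 2: attacked by (1,4)→{3,4,5}. Safe: 1, 2, 6. Place at column 1.
Row 3: attacked by (1,4)→{2,4,6}; (2,1)→{1,2}. Safe: 3, 5. Place at column 5.
Row 4: attacked by (1,4)→{1,4}; (2,1)→{1,3}; (3,5)→{4,5,6}. Safe: 2. Place at column 2.
Row 5: attacked by (1,4)→{4}; (2,1)→{1,4}; (3,5)→{3,5}; (4,2)→{1,2,3}. Safe: 6. Place at column 6.
Row 6: attacked by (1,4)→{4}; (2,1)→{1,5}; (3,5)→{2,5}; (4,2)→{2,4}; (5,6)→{5,6}. Safe: 3. Place at column 3.
Columns [4, 1, 5, 2, 6, 3], r−c [-3, 1, -2, 2, -1, 3], r+c [5, 3, 8, 6, 11, 9] are all distinct, so no two queens attack.

(1,4) (2,1) (3,5) (4,2) (5,6) (6,3)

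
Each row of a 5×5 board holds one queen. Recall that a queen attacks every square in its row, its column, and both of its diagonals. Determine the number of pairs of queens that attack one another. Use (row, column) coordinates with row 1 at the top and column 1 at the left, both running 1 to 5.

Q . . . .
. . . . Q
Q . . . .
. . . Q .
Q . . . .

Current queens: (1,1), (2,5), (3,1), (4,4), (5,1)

4

Same column: (1,1)–(3,1) (column 1); (1,1)–(5,1) (column 1); (3,1)–(5,1) (column 1).
Same diagonal: (1,1)–(4,4) (|1−4| = |1−4| = 3).
Total attacking pairs: 4.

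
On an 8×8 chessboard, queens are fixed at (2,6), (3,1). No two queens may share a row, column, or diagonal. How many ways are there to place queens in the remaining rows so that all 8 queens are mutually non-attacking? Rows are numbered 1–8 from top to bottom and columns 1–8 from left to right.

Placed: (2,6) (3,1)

2

Branch on row 1: col 2 → 1; col 4 → 1; col 8 → 0.
Sum: 1 + 1 + 0 = 2.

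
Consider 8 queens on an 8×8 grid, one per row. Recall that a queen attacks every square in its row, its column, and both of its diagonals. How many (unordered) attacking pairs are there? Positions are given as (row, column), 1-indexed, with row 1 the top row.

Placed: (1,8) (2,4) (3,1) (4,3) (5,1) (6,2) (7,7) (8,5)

3

Same column: (3,1)–(5,1) (column 1).
Same diagonal: (2,4)–(5,1) (|2−5| = |4−1| = 3); (5,1)–(6,2) (|5−6| = |1−2| = 1).
Total attacking pairs: 3.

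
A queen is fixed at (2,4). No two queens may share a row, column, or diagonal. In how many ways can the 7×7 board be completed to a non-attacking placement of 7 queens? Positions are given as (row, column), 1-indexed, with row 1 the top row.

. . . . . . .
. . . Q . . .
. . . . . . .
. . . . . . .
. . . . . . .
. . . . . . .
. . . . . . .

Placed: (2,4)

6

Branch on row 1: col 1 → 1; col 2 → 2; col 6 → 2; col 7 → 1.
Sum: 1 + 2 + 2 + 1 = 6.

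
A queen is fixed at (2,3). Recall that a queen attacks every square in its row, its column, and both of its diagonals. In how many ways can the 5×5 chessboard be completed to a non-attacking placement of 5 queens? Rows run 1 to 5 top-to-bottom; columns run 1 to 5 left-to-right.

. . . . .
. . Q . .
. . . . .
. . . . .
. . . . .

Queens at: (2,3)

2

Branch on row 1: col 1 → 1; col 5 → 1.
Sum: 1 + 1 = 2.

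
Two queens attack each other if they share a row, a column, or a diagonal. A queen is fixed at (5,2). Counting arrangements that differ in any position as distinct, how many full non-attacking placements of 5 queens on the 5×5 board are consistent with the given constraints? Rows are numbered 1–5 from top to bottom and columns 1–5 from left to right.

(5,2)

2

Branch on row 1: col 1 → 0; col 3 → 0; col 4 → 1; col 5 → 1.
Sum: 0 + 0 + 1 + 1 = 2.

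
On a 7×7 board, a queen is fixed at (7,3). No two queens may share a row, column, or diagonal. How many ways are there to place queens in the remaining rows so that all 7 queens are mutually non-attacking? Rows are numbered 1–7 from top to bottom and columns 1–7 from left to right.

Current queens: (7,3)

Branch on row 1: col 1 → 1; col 2 → 0; col 4 → 1; col 5 → 2; col 6 → 1; col 7 → 1.
Sum: 1 + 0 + 1 + 2 + 1 + 1 = 6.

6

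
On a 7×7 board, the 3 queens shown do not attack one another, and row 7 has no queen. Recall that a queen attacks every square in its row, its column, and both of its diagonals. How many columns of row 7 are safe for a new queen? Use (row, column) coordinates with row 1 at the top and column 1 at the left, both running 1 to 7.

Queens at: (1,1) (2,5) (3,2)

(1,1) attacks row 7 at column 1 and diagonals 7.
(2,5) attacks row 7 at column 5.
(3,2) attacks row 7 at column 2 and diagonals 6.
Attacked columns: {1, 2, 5, 6, 7}. Safe: {3, 4}.

2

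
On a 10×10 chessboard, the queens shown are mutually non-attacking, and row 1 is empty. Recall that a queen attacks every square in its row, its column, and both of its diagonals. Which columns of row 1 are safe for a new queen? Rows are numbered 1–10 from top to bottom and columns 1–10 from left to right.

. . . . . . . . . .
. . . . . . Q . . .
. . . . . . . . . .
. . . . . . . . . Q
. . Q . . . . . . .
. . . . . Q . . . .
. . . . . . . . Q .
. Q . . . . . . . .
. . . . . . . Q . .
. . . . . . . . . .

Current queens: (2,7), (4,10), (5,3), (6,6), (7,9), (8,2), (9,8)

(2,7) attacks row 1 at column 7 and diagonals 6, 8.
(4,10) attacks row 1 at column 10 and diagonals 7.
(5,3) attacks row 1 at column 3 and diagonals 7.
(6,6) attacks row 1 at column 6 and diagonals 1.
(7,9) attacks row 1 at column 9 and diagonals 3.
(8,2) attacks row 1 at column 2 and diagonals 9.
(9,8) attacks row 1 at column 8.
Attacked columns: {1, 2, 3, 6, 7, 8, 9, 10}. Safe: {4, 5}.

columns 4, 5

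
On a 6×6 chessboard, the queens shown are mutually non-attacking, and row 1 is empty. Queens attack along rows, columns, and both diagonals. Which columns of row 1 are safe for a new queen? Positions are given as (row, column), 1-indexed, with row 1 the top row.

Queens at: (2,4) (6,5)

(2,4) attacks row 1 at column 4 and diagonals 3, 5.
(6,5) attacks row 1 at column 5.
Attacked columns: {3, 4, 5}. Safe: {1, 2, 6}.

columns 1, 2, 6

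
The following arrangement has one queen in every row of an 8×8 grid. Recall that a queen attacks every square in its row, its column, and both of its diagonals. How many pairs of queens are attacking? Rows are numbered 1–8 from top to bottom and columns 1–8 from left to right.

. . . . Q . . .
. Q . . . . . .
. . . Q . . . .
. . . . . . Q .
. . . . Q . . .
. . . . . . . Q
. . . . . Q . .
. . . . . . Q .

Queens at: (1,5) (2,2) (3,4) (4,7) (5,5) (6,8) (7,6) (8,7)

4

Same column: (1,5)–(5,5) (column 5); (4,7)–(8,7) (column 7).
Same diagonal: (2,2)–(5,5) (|2−5| = |2−5| = 3); (7,6)–(8,7) (|7−8| = |6−7| = 1).
Total attacking pairs: 4.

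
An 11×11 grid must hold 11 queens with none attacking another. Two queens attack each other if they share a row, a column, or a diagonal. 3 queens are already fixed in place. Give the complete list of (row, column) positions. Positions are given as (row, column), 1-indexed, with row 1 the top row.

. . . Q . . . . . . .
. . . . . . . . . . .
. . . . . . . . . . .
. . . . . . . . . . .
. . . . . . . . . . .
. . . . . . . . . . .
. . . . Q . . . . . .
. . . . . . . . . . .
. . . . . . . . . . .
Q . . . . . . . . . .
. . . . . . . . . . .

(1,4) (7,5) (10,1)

Row 2: attacked by (1,4)→{3,4,5}; (7,5)→{5,10}; (10,1)→{1,9}. Safe: 2, 6, 7, 8, 11. Place at column 6.
Row 3: attacked by (1,4)→{2,4,6}; (2,6)→{5,6,7}; (7,5)→{1,5,9}; (10,1)→{1,8}. Safe: 3, 10, 11. Place at column 11.
Row 4: attacked by (1,4)→{1,4,7}; (2,6)→{4,6,8}; (3,11)→{10,11}; (7,5)→{2,5,8}; (10,1)→{1,7}. Safe: 3, 9. Place at column 3.
Row 5: attacked by (1,4)→{4,8}; (2,6)→{3,6,9}; (3,11)→{9,11}; (4,3)→{2,3,4}; (7,5)→{3,5,7}; (10,1)→{1,6}. Safe: 10. Place at column 10.
Row 6: attacked by (1,4)→{4,9}; (2,6)→{2,6,10}; (3,11)→{8,11}; (4,3)→{1,3,5}; (5,10)→{9,10,11}; (7,5)→{4,5,6}; (10,1)→{1,5}. Safe: 7. Place at column 7.
Row 8: attacked by (1,4)→{4,11}; (2,6)→{6}; (3,11)→{6,11}; (4,3)→{3,7}; (5,10)→{7,10}; (6,7)→{5,7,9}; (7,5)→{4,5,6}; (10,1)→{1,3}. Safe: 2, 8. Place at column 2.
Row 9: attacked by (1,4)→{4}; (2,6)→{6}; (3,11)→{5,11}; (4,3)→{3,8}; (5,10)→{6,10}; (6,7)→{4,7,10}; (7,5)→{3,5,7}; (8,2)→{1,2,3}; (10,1)→{1,2}. Safe: 9. Place at column 9.
Row 11: attacked by (1,4)→{4}; (2,6)→{6}; (3,11)→{3,11}; (4,3)→{3,10}; (5,10)→{4,10}; (6,7)→{2,7}; (7,5)→{1,5,9}; (8,2)→{2,5}; (9,9)→{7,9,11}; (10,1)→{1,2}. Safe: 8. Place at column 8.
Columns [4, 6, 11, 3, 10, 7, 5, 2, 9, 1, 8], r−c [-3, -4, -8, 1, -5, -1, 2, 6, 0, 9, 3], r+c [5, 8, 14, 7, 15, 13, 12, 10, 18, 11, 19] are all distinct, so no two queens attack.

(1,4) (2,6) (3,11) (4,3) (5,10) (6,7) (7,5) (8,2) (9,9) (10,1) (11,8)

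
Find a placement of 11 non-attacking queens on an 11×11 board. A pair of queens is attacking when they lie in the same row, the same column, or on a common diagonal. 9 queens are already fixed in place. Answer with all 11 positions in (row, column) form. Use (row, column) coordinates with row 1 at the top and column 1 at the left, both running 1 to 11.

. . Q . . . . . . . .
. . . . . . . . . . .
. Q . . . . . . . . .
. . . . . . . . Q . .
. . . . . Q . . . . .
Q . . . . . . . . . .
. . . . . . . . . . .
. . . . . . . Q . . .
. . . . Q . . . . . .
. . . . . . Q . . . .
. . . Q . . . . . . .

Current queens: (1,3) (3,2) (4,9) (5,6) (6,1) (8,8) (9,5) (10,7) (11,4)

(1,3) (2,10) (3,2) (4,9) (5,6) (6,1) (7,11) (8,8) (9,5) (10,7) (11,4)

Row 2: attacked by (1,3)→{2,3,4}; (3,2)→{1,2,3}; (4,9)→{7,9,11}; (5,6)→{3,6,9}; (6,1)→{1,5}; (8,8)→{2,8}; (9,5)→{5}; (10,7)→{7}; (11,4)→{4}. Safe: 10. Place at column 10.
Row 7: attacked by (1,3)→{3,9}; (2,10)→{5,10}; (3,2)→{2,6}; (4,9)→{6,9}; (5,6)→{4,6,8}; (6,1)→{1,2}; (8,8)→{7,8,9}; (9,5)→{3,5,7}; (10,7)→{4,7,10}; (11,4)→{4,8}. Safe: 11. Place at column 11.
Columns [3, 10, 2, 9, 6, 1, 11, 8, 5, 7, 4], r−c [-2, -8, 1, -5, -1, 5, -4, 0, 4, 3, 7], r+c [4, 12, 5, 13, 11, 7, 18, 16, 14, 17, 15] are all distinct, so no two queens attack.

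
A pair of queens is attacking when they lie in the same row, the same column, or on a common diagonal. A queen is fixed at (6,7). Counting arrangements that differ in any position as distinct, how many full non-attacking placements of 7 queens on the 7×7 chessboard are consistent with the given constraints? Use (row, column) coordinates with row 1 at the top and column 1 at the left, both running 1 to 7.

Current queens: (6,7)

Branch on row 1: col 1 → 1; col 3 → 2; col 4 → 2; col 5 → 1; col 6 → 1.
Sum: 1 + 2 + 2 + 1 + 1 = 7.

7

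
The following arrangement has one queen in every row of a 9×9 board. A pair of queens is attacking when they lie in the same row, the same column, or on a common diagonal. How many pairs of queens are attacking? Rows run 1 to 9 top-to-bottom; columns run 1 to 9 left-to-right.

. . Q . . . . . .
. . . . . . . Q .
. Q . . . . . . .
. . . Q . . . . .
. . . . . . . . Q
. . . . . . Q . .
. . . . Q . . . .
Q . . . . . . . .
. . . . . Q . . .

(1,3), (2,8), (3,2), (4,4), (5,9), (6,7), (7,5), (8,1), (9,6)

All columns are distinct and no two queens satisfy |Δrow| = |Δcol|, so no pair attacks.

0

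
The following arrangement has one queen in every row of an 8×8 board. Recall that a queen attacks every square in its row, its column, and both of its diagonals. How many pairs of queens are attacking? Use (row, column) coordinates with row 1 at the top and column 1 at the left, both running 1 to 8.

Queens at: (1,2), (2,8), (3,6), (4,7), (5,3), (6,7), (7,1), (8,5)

Same column: (4,7)–(6,7) (column 7).
Same diagonal: (1,2)–(6,7) (|1−6| = |2−7| = 5); (3,6)–(4,7) (|3−4| = |6−7| = 1); (5,3)–(7,1) (|5−7| = |3−1| = 2); (6,7)–(8,5) (|6−8| = |7−5| = 2).
Total attacking pairs: 5.

5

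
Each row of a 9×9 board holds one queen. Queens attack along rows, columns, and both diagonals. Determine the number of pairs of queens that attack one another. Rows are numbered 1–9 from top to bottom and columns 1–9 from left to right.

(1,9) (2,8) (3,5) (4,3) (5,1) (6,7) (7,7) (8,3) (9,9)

Same column: (1,9)–(9,9) (column 9); (4,3)–(8,3) (column 3); (6,7)–(7,7) (column 7).
Same diagonal: (1,9)–(2,8) (|1−2| = |9−8| = 1); (7,7)–(9,9) (|7−9| = |7−9| = 2).
Total attacking pairs: 5.

5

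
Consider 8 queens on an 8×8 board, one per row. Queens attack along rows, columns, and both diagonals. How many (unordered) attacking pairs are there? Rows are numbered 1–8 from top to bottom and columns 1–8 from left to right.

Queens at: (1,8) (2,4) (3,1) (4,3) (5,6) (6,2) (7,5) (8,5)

2

Same column: (7,5)–(8,5) (column 5).
Same diagonal: (3,1)–(7,5) (|3−7| = |1−5| = 4).
Total attacking pairs: 2.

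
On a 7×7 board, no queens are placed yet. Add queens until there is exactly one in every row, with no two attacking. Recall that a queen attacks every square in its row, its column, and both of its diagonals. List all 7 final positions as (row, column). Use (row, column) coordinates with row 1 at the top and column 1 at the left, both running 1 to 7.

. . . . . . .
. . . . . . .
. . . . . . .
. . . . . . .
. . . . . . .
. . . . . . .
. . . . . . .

(1,5) (2,2) (3,6) (4,3) (5,7) (6,4) (7,1)

Row 1: Safe: 1, 2, 3, 4, 5, 6, 7. Place at column 5.
Row 2: attacked by (1,5)→{4,5,6}. Safe: 1, 2, 3, 7. Place at column 2.
Row 3: attacked by (1,5)→{3,5,7}; (2,2)→{1,2,3}. Safe: 4, 6. Place at column 6.
Row 4: attacked by (1,5)→{2,5}; (2,2)→{2,4}; (3,6)→{5,6,7}. Safe: 1, 3. Place at column 3.
Row 5: attacked by (1,5)→{1,5}; (2,2)→{2,5}; (3,6)→{4,6}; (4,3)→{2,3,4}. Safe: 7. Place at column 7.
Row 6: attacked by (1,5)→{5}; (2,2)→{2,6}; (3,6)→{3,6}; (4,3)→{1,3,5}; (5,7)→{6,7}. Safe: 4. Place at column 4.
Row 7: attacked by (1,5)→{5}; (2,2)→{2,7}; (3,6)→{2,6}; (4,3)→{3,6}; (5,7)→{5,7}; (6,4)→{3,4,5}. Safe: 1. Place at column 1.
Columns [5, 2, 6, 3, 7, 4, 1], r−c [-4, 0, -3, 1, -2, 2, 6], r+c [6, 4, 9, 7, 12, 10, 8] are all distinct, so no two queens attack.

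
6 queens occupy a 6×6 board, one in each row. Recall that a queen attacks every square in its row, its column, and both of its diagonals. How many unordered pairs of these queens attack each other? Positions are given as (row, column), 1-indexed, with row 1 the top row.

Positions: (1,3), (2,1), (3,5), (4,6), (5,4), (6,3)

6

Same column: (1,3)–(6,3) (column 3).
Same diagonal: (1,3)–(3,5) (|1−3| = |3−5| = 2); (1,3)–(4,6) (|1−4| = |3−6| = 3); (2,1)–(5,4) (|2−5| = |1−4| = 3); (3,5)–(4,6) (|3−4| = |5−6| = 1); (5,4)–(6,3) (|5−6| = |4−3| = 1).
Total attacking pairs: 6.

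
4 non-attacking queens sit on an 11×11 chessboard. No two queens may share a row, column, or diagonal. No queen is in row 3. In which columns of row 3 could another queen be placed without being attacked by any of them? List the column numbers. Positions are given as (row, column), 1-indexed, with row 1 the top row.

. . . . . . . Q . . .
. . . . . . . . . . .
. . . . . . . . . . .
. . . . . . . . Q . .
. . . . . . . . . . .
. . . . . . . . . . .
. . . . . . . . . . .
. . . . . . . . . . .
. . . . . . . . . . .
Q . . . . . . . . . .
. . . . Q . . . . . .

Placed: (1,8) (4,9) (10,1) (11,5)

columns 2, 3, 4, 7, 11

(1,8) attacks row 3 at column 8 and diagonals 6, 10.
(4,9) attacks row 3 at column 9 and diagonals 8, 10.
(10,1) attacks row 3 at column 1 and diagonals 8.
(11,5) attacks row 3 at column 5.
Attacked columns: {1, 5, 6, 8, 9, 10}. Safe: {2, 3, 4, 7, 11}.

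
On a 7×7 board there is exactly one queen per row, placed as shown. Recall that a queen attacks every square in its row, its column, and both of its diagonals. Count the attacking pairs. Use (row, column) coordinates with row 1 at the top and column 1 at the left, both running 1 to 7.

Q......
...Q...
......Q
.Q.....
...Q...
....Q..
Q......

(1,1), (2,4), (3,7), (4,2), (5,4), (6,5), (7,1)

4

Same column: (1,1)–(7,1) (column 1); (2,4)–(5,4) (column 4).
Same diagonal: (2,4)–(4,2) (|2−4| = |4−2| = 2); (5,4)–(6,5) (|5−6| = |4−5| = 1).
Total attacking pairs: 4.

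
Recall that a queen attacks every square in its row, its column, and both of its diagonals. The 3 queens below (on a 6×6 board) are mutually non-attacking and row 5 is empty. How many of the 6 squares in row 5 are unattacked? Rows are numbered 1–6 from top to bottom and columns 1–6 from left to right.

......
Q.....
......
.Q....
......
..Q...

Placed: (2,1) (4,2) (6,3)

(2,1) attacks row 5 at column 1 and diagonals 4.
(4,2) attacks row 5 at column 2 and diagonals 1, 3.
(6,3) attacks row 5 at column 3 and diagonals 2, 4.
Attacked columns: {1, 2, 3, 4}. Safe: {5, 6}.

2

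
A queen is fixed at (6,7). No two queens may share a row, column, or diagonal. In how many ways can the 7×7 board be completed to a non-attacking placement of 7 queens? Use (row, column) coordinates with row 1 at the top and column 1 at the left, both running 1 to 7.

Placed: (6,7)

Branch on row 1: col 1 → 1; col 3 → 2; col 4 → 2; col 5 → 1; col 6 → 1.
Sum: 1 + 2 + 2 + 1 + 1 = 7.

7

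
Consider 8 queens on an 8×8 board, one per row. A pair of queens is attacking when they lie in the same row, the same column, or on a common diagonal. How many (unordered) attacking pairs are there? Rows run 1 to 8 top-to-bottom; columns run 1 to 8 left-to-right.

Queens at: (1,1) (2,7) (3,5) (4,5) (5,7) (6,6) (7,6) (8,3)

Same column: (2,7)–(5,7) (column 7); (3,5)–(4,5) (column 5); (6,6)–(7,6) (column 6).
Same diagonal: (1,1)–(6,6) (|1−6| = |1−6| = 5); (2,7)–(4,5) (|2−4| = |7−5| = 2); (3,5)–(5,7) (|3−5| = |5−7| = 2); (5,7)–(6,6) (|5−6| = |7−6| = 1).
Total attacking pairs: 7.

7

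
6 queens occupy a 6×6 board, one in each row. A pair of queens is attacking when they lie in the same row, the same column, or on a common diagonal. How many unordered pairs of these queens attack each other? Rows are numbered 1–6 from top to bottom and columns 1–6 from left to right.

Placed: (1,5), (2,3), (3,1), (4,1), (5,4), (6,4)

4

Same column: (3,1)–(4,1) (column 1); (5,4)–(6,4) (column 4).
Same diagonal: (2,3)–(4,1) (|2−4| = |3−1| = 2); (3,1)–(6,4) (|3−6| = |1−4| = 3).
Total attacking pairs: 4.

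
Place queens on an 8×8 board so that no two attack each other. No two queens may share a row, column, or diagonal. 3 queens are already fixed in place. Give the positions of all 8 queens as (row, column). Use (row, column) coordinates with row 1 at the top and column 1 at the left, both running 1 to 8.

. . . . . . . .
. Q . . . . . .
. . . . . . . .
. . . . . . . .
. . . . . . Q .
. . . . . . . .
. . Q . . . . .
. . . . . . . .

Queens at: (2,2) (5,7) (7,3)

Row 1: attacked by (2,2)→{1,2,3}; (5,7)→{3,7}; (7,3)→{3}. Safe: 4, 5, 6, 8. Place at column 4.
Row 3: attacked by (1,4)→{2,4,6}; (2,2)→{1,2,3}; (5,7)→{5,7}; (7,3)→{3,7}. Safe: 8. Place at column 8.
Row 4: attacked by (1,4)→{1,4,7}; (2,2)→{2,4}; (3,8)→{7,8}; (5,7)→{6,7,8}; (7,3)→{3,6}. Safe: 5. Place at column 5.
Row 6: attacked by (1,4)→{4}; (2,2)→{2,6}; (3,8)→{5,8}; (4,5)→{3,5,7}; (5,7)→{6,7,8}; (7,3)→{2,3,4}. Safe: 1. Place at column 1.
Row 8: attacked by (1,4)→{4}; (2,2)→{2,8}; (3,8)→{3,8}; (4,5)→{1,5}; (5,7)→{4,7}; (6,1)→{1,3}; (7,3)→{2,3,4}. Safe: 6. Place at column 6.
Columns [4, 2, 8, 5, 7, 1, 3, 6], r−c [-3, 0, -5, -1, -2, 5, 4, 2], r+c [5, 4, 11, 9, 12, 7, 10, 14] are all distinct, so no two queens attack.

(1,4) (2,2) (3,8) (4,5) (5,7) (6,1) (7,3) (8,6)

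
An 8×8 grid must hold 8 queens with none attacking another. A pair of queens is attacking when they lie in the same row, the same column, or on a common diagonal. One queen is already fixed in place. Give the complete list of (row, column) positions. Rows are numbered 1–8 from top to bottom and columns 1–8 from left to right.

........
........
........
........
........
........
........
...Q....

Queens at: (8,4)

(1,2) (2,8) (3,6) (4,1) (5,3) (6,5) (7,7) (8,4)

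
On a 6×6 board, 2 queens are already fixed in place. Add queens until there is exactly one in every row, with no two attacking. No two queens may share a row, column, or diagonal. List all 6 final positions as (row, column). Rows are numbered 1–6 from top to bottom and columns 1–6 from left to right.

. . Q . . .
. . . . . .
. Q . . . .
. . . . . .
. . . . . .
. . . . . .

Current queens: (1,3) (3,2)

Row 2: attacked by (1,3)→{2,3,4}; (3,2)→{1,2,3}. Safe: 5, 6. Place at column 6.
Row 4: attacked by (1,3)→{3,6}; (2,6)→{4,6}; (3,2)→{1,2,3}. Safe: 5. Place at column 5.
Row 5: attacked by (1,3)→{3}; (2,6)→{3,6}; (3,2)→{2,4}; (4,5)→{4,5,6}. Safe: 1. Place at column 1.
Row 6: attacked by (1,3)→{3}; (2,6)→{2,6}; (3,2)→{2,5}; (4,5)→{3,5}; (5,1)→{1,2}. Safe: 4. Place at column 4.
Columns [3, 6, 2, 5, 1, 4], r−c [-2, -4, 1, -1, 4, 2], r+c [4, 8, 5, 9, 6, 10] are all distinct, so no two queens attack.

(1,3) (2,6) (3,2) (4,5) (5,1) (6,4)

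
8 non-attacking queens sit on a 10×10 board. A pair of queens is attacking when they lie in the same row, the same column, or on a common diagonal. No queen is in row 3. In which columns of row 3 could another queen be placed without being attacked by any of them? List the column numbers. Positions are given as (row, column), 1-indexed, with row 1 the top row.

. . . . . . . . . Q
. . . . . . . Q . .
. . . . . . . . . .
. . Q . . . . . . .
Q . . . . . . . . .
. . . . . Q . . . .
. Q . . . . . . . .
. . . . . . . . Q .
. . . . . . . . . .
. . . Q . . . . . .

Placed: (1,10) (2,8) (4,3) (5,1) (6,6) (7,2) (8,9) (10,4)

(1,10) attacks row 3 at column 10 and diagonals 8.
(2,8) attacks row 3 at column 8 and diagonals 7, 9.
(4,3) attacks row 3 at column 3 and diagonals 2, 4.
(5,1) attacks row 3 at column 1 and diagonals 3.
(6,6) attacks row 3 at column 6 and diagonals 3, 9.
(7,2) attacks row 3 at column 2 and diagonals 6.
(8,9) attacks row 3 at column 9 and diagonals 4.
(10,4) attacks row 3 at column 4.
Attacked columns: {1, 2, 3, 4, 6, 7, 8, 9, 10}. Safe: {5}.

columns 5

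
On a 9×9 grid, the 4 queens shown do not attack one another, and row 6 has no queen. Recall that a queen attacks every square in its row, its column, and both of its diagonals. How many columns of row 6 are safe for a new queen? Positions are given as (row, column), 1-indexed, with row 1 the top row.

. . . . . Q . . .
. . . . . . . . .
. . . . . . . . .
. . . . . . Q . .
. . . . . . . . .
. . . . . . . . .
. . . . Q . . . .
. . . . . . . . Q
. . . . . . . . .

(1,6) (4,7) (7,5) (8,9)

(1,6) attacks row 6 at column 6 and diagonals 1.
(4,7) attacks row 6 at column 7 and diagonals 5, 9.
(7,5) attacks row 6 at column 5 and diagonals 4, 6.
(8,9) attacks row 6 at column 9 and diagonals 7.
Attacked columns: {1, 4, 5, 6, 7, 9}. Safe: {2, 3, 8}.

3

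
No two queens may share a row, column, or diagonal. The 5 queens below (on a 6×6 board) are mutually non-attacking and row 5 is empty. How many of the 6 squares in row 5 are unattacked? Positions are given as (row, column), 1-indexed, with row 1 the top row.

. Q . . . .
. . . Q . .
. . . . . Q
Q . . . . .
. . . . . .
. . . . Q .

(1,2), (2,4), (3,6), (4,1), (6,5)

1

(1,2) attacks row 5 at column 2 and diagonals 6.
(2,4) attacks row 5 at column 4 and diagonals 1.
(3,6) attacks row 5 at column 6 and diagonals 4.
(4,1) attacks row 5 at column 1 and diagonals 2.
(6,5) attacks row 5 at column 5 and diagonals 4, 6.
Attacked columns: {1, 2, 4, 5, 6}. Safe: {3}.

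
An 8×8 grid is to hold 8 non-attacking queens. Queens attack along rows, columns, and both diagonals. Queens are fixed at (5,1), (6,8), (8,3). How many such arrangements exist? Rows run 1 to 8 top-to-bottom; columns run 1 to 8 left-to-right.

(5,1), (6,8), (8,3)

Branch on row 1: col 2 → 1; col 4 → 1; col 6 → 0; col 7 → 0.
Sum: 1 + 1 + 0 + 0 = 2.

2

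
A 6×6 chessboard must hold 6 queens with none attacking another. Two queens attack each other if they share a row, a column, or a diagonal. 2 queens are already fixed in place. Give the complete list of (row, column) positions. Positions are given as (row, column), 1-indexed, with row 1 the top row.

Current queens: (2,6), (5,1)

(1,3) (2,6) (3,2) (4,5) (5,1) (6,4)

Row 1: attacked by (2,6)→{5,6}; (5,1)→{1,5}. Safe: 2, 3, 4. Place at column 3.
Row 3: attacked by (1,3)→{1,3,5}; (2,6)→{5,6}; (5,1)→{1,3}. Safe: 2, 4. Place at column 2.
Row 4: attacked by (1,3)→{3,6}; (2,6)→{4,6}; (3,2)→{1,2,3}; (5,1)→{1,2}. Safe: 5. Place at column 5.
Row 6: attacked by (1,3)→{3}; (2,6)→{2,6}; (3,2)→{2,5}; (4,5)→{3,5}; (5,1)→{1,2}. Safe: 4. Place at column 4.
Columns [3, 6, 2, 5, 1, 4], r−c [-2, -4, 1, -1, 4, 2], r+c [4, 8, 5, 9, 6, 10] are all distinct, so no two queens attack.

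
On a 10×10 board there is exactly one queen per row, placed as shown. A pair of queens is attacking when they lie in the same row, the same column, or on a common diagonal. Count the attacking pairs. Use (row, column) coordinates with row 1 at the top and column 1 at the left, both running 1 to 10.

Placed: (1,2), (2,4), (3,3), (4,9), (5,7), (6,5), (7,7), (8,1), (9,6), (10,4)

6

Same column: (2,4)–(10,4) (column 4); (5,7)–(7,7) (column 7).
Same diagonal: (2,4)–(3,3) (|2−3| = |4−3| = 1); (2,4)–(5,7) (|2−5| = |4−7| = 3); (3,3)–(7,7) (|3−7| = |3−7| = 4); (7,7)–(10,4) (|7−10| = |7−4| = 3).
Total attacking pairs: 6.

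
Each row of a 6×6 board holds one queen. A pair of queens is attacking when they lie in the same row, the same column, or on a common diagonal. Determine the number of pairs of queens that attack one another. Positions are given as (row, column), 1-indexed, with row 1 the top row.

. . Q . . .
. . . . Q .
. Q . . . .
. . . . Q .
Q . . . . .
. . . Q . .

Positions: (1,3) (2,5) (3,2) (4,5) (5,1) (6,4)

1

Same column: (2,5)–(4,5) (column 5).
Total attacking pairs: 1.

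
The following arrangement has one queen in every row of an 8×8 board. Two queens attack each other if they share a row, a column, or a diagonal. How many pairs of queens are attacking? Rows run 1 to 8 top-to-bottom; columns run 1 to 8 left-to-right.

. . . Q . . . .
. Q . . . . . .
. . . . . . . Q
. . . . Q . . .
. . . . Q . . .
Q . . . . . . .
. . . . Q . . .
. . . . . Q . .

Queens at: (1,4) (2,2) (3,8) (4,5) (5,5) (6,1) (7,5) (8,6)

5

Same column: (4,5)–(5,5) (column 5); (4,5)–(7,5) (column 5); (5,5)–(7,5) (column 5).
Same diagonal: (2,2)–(5,5) (|2−5| = |2−5| = 3); (7,5)–(8,6) (|7−8| = |5−6| = 1).
Total attacking pairs: 5.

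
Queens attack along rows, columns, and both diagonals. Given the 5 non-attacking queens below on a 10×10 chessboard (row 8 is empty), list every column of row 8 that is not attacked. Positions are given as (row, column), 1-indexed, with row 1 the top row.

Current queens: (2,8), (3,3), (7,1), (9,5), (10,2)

columns 7, 9, 10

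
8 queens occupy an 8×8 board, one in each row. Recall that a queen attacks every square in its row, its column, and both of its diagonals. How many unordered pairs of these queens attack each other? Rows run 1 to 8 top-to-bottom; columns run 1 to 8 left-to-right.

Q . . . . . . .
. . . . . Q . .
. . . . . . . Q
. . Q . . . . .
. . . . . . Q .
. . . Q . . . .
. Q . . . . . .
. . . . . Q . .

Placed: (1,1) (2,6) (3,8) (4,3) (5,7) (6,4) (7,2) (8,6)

2

Same column: (2,6)–(8,6) (column 6).
Same diagonal: (6,4)–(8,6) (|6−8| = |4−6| = 2).
Total attacking pairs: 2.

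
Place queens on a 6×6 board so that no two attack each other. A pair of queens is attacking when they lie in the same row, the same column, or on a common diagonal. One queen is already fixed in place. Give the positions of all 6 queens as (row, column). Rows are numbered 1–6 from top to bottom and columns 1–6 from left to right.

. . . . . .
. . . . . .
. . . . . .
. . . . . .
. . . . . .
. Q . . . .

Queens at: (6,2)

Row 1: attacked by (6,2)→{2}. Safe: 1, 3, 4, 5, 6. Place at column 5.
Row 2: attacked by (1,5)→{4,5,6}; (6,2)→{2,6}. Safe: 1, 3. Place at column 3.
Row 3: attacked by (1,5)→{3,5}; (2,3)→{2,3,4}; (6,2)→{2,5}. Safe: 1, 6. Place at column 1.
Row 4: attacked by (1,5)→{2,5}; (2,3)→{1,3,5}; (3,1)→{1,2}; (6,2)→{2,4}. Safe: 6. Place at column 6.
Row 5: attacked by (1,5)→{1,5}; (2,3)→{3,6}; (3,1)→{1,3}; (4,6)→{5,6}; (6,2)→{1,2,3}. Safe: 4. Place at column 4.
Columns [5, 3, 1, 6, 4, 2], r−c [-4, -1, 2, -2, 1, 4], r+c [6, 5, 4, 10, 9, 8] are all distinct, so no two queens attack.

(1,5) (2,3) (3,1) (4,6) (5,4) (6,2)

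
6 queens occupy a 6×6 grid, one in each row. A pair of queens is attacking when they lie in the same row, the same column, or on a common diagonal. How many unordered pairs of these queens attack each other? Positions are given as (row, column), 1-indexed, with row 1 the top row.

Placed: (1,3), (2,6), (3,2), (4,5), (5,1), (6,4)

0

All columns are distinct and no two queens satisfy |Δrow| = |Δcol|, so no pair attacks.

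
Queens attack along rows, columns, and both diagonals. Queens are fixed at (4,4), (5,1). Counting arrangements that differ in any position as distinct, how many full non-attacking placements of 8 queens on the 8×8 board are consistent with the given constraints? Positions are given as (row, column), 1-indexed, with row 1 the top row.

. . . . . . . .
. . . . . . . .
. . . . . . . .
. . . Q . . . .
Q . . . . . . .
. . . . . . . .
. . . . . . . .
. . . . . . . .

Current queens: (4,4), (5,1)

4

Branch on row 1: col 2 → 1; col 3 → 1; col 6 → 2; col 8 → 0.
Sum: 1 + 1 + 2 + 0 = 4.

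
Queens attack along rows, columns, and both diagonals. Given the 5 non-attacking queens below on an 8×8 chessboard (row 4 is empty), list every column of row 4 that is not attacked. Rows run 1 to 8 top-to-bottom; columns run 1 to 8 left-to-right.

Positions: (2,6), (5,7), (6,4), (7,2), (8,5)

(2,6) attacks row 4 at column 6 and diagonals 4, 8.
(5,7) attacks row 4 at column 7 and diagonals 6, 8.
(6,4) attacks row 4 at column 4 and diagonals 2, 6.
(7,2) attacks row 4 at column 2 and diagonals 5.
(8,5) attacks row 4 at column 5 and diagonals 1.
Attacked columns: {1, 2, 4, 5, 6, 7, 8}. Safe: {3}.

columns 3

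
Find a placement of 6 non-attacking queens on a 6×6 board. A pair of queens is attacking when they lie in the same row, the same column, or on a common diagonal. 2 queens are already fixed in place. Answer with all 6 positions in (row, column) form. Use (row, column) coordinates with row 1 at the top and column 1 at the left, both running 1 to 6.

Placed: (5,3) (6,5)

(1,2) (2,4) (3,6) (4,1) (5,3) (6,5)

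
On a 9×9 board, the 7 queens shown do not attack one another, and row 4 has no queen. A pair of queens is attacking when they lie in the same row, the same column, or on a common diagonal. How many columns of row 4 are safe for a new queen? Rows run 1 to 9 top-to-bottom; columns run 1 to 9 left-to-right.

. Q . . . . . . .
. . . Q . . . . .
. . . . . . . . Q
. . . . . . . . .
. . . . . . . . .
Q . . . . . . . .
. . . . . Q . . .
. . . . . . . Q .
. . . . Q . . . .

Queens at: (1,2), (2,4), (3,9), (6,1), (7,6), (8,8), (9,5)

(1,2) attacks row 4 at column 2 and diagonals 5.
(2,4) attacks row 4 at column 4 and diagonals 2, 6.
(3,9) attacks row 4 at column 9 and diagonals 8.
(6,1) attacks row 4 at column 1 and diagonals 3.
(7,6) attacks row 4 at column 6 and diagonals 3, 9.
(8,8) attacks row 4 at column 8 and diagonals 4.
(9,5) attacks row 4 at column 5.
Attacked columns: {1, 2, 3, 4, 5, 6, 8, 9}. Safe: {7}.

1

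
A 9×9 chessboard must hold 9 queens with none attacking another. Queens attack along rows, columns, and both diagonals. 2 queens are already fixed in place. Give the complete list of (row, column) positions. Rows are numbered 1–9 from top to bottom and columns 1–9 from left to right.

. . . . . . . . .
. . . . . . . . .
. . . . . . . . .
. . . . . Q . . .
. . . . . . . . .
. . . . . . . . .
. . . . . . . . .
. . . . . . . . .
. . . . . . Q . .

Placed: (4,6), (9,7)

(1,2) (2,5) (3,8) (4,6) (5,9) (6,3) (7,1) (8,4) (9,7)

Row 1: attacked by (4,6)→{3,6,9}; (9,7)→{7}. Safe: 1, 2, 4, 5, 8. Place at column 2.
Row 2: attacked by (1,2)→{1,2,3}; (4,6)→{4,6,8}; (9,7)→{7}. Safe: 5, 9. Place at column 5.
Row 3: attacked by (1,2)→{2,4}; (2,5)→{4,5,6}; (4,6)→{5,6,7}; (9,7)→{1,7}. Safe: 3, 8, 9. Place at column 8.
Row 5: attacked by (1,2)→{2,6}; (2,5)→{2,5,8}; (3,8)→{6,8}; (4,6)→{5,6,7}; (9,7)→{3,7}. Safe: 1, 4, 9. Place at column 9.
Row 6: attacked by (1,2)→{2,7}; (2,5)→{1,5,9}; (3,8)→{5,8}; (4,6)→{4,6,8}; (5,9)→{8,9}; (9,7)→{4,7}. Safe: 3. Place at column 3.
Row 7: attacked by (1,2)→{2,8}; (2,5)→{5}; (3,8)→{4,8}; (4,6)→{3,6,9}; (5,9)→{7,9}; (6,3)→{2,3,4}; (9,7)→{5,7,9}. Safe: 1. Place at column 1.
Row 8: attacked by (1,2)→{2,9}; (2,5)→{5}; (3,8)→{3,8}; (4,6)→{2,6}; (5,9)→{6,9}; (6,3)→{1,3,5}; (7,1)→{1,2}; (9,7)→{6,7,8}. Safe: 4. Place at column 4.
Columns [2, 5, 8, 6, 9, 3, 1, 4, 7], r−c [-1, -3, -5, -2, -4, 3, 6, 4, 2], r+c [3, 7, 11, 10, 14, 9, 8, 12, 16] are all distinct, so no two queens attack.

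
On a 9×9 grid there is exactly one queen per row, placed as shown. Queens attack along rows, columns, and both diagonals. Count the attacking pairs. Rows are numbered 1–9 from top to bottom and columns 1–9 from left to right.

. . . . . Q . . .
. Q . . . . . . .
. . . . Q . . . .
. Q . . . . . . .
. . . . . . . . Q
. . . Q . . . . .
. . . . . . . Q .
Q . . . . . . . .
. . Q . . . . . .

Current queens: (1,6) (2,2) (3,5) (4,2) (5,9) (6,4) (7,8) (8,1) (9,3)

2

Same column: (2,2)–(4,2) (column 2).
Same diagonal: (4,2)–(6,4) (|4−6| = |2−4| = 2).
Total attacking pairs: 2.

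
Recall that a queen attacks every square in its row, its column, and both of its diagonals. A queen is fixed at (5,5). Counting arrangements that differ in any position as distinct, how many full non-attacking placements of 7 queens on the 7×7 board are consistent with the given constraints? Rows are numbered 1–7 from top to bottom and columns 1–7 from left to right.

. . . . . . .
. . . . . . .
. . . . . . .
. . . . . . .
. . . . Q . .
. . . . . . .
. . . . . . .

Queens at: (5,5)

Branch on row 1: col 2 → 1; col 3 → 2; col 4 → 1; col 6 → 1; col 7 → 1.
Sum: 1 + 2 + 1 + 1 + 1 = 6.

6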